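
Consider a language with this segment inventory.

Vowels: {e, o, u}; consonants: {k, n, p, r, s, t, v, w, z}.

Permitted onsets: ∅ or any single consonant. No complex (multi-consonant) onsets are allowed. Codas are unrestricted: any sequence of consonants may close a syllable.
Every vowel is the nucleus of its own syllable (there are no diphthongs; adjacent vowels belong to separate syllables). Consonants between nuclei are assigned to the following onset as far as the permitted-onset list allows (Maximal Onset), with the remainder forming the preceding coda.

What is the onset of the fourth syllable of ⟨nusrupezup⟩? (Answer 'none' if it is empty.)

Vowels present: u, u, e, u; each is a nucleus, giving 4 syllables.
Between /u/ (V1) and /u/ (V2): /sr/; trying suffixes from longest down, /r/ is the first permitted one, so coda /s/ | onset /r/.
Between /u/ (V2) and /e/ (V3): /p/ → onset of the next syllable (single consonants are always licit onsets).
Between /e/ (V3) and /u/ (V4): just /z/ — single C goes to the following onset.
Result: nus.ru.pe.zup.
Syllable 4 is /zup/: onset /z/, nucleus /u/, coda /p/.

z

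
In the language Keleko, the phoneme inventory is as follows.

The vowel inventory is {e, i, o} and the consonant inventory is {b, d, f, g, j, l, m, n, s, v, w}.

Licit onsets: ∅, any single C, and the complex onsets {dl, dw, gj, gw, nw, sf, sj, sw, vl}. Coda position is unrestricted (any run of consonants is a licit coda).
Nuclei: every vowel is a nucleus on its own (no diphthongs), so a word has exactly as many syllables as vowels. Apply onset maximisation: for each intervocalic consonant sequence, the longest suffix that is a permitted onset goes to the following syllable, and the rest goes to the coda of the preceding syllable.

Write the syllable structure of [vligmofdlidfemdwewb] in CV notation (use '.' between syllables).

CCVC.CVC.CCVC.CVC.CCVCC

The vowels are i, o, i, e, e — 5 nuclei, so 5 syllables.
/i…o/ gap (V1→V2): cluster /gm/ — the longest permitted-onset suffix is /m/; onset = /m/, preceding coda = /g/.
/o…i/ gap (V2→V3): /fdl/ splits as /f/ + /dl/ (/dl/ is the longest suffix that is a licit onset).
/i…e/ gap (V3→V4): /df/ splits as /d/ + /f/ (/f/ is the longest suffix that is a licit onset).
/e…e/ gap (V4→V5): cluster /mdw/ — the longest permitted-onset suffix is /dw/; onset = /dw/, preceding coda = /m/.
Putting it together: vlig.mof.dlid.fem.dwewb.
Mapping each syllable to C/V: /vlig/ → CCVC, /mof/ → CVC, /dlid/ → CCVC, /fem/ → CVC, /dwewb/ → CCVCC.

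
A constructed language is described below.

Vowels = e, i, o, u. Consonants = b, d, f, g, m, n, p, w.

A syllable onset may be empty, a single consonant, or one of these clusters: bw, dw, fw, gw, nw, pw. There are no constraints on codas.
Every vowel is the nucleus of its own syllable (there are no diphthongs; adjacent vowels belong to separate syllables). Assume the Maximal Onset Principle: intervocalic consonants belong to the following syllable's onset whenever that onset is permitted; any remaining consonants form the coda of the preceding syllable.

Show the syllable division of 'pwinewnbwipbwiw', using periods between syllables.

Nuclei (vowels): i, e, i, i → 4 syllables.
/i…e/ gap (V1→V2): /n/ → onset of the next syllable (single consonants are always licit onsets).
/e…i/ gap (V2→V3): cluster /wnbw/ — the longest permitted-onset suffix is /bw/; onset = /bw/, preceding coda = /wn/.
/i…i/ gap (V3→V4): cluster /pbw/ — the longest permitted-onset suffix is /bw/; onset = /bw/, preceding coda = /p/.

pwi.newn.bwip.bwiw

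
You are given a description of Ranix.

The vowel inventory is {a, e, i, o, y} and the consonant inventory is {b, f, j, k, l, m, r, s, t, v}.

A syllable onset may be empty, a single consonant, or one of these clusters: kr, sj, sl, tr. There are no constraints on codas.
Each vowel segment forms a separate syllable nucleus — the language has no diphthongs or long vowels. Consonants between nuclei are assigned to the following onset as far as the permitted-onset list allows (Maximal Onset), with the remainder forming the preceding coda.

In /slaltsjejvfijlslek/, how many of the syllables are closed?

The vowels are a, e, i, e — 4 nuclei, so 4 syllables.
Between /a/ (V1) and /e/ (V2): cluster /ltsj/ — the longest permitted-onset suffix is /sj/; onset = /sj/, preceding coda = /lt/.
Between /e/ (V2) and /i/ (V3): /jvf/; trying suffixes from longest down, /f/ is the first permitted one, so coda /jv/ | onset /f/.
Between /i/ (V3) and /e/ (V4): /jlsl/ — longest licit onset from the right is /sl/, leaving /jl/ as coda.
Syllabification: slalt.sjejv.fijl.slek.
Classifying each syllable: /slalt/ (closed), /sjejv/ (closed), /fijl/ (closed), /slek/ (closed).
Closed syllables: 4.

4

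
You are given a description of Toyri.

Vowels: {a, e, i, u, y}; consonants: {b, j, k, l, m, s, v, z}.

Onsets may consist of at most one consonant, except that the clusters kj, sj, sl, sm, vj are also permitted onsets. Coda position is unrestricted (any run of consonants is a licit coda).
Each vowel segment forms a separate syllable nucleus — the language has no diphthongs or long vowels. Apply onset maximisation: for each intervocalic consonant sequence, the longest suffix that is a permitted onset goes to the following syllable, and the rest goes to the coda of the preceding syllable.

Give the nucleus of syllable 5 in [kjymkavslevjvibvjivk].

Nuclei (vowels): y, a, e, i, i → 5 syllables.
The fifth nucleus (vowel 5 from the left) is /i/.

i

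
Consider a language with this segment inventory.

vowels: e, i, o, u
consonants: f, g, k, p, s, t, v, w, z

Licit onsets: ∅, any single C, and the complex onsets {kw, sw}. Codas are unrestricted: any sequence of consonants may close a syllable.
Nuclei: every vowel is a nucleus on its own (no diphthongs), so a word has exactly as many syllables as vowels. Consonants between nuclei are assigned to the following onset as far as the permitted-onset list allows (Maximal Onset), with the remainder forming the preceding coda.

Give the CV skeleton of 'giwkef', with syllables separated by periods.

Nuclei (vowels): i, e → 2 syllables.
σ1/σ2 boundary: /wk/ splits as /w/ + /k/ (/k/ is the longest suffix that is a licit onset).
Result: giw.kef.
Mapping each syllable to C/V: /giw/ → CVC, /kef/ → CVC.

CVC.CVC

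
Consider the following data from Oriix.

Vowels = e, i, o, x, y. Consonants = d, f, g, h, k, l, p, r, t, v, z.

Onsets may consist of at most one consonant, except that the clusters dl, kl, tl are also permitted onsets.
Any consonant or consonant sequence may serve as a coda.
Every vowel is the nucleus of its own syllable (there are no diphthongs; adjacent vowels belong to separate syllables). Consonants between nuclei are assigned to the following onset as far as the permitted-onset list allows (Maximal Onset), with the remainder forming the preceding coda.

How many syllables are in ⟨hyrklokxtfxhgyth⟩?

Vowels present: y, o, x, x, y; each is a nucleus, giving 5 syllables.

5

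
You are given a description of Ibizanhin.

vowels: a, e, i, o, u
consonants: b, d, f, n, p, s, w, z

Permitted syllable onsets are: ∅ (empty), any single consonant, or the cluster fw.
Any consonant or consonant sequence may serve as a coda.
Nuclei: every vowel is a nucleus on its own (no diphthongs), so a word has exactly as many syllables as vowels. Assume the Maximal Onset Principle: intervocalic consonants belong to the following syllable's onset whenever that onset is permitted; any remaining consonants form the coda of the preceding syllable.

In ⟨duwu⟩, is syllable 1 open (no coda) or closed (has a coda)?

Vowels present: u, u; each is a nucleus, giving 2 syllables.
σ1/σ2 boundary: /w/ → onset of the next syllable (single consonants are always licit onsets).
So the parse is du.wu.
Syllable 1 is /du/; it ends in its nucleus with no coda, so it is open.

open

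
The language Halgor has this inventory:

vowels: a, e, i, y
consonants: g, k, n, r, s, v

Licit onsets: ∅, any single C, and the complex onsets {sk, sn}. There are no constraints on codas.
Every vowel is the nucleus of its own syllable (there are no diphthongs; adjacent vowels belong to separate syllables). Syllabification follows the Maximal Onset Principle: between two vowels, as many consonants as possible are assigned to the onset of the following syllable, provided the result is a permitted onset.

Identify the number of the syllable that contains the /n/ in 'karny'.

2

Nuclei (vowels): a, y → 2 syllables.
/a…y/ gap (V1→V2): /rn/ splits as /r/ + /n/ (/n/ is the longest suffix that is a licit onset).
Result: kar.ny.
The /n/ is in the onset of syllable 2 (/ny/).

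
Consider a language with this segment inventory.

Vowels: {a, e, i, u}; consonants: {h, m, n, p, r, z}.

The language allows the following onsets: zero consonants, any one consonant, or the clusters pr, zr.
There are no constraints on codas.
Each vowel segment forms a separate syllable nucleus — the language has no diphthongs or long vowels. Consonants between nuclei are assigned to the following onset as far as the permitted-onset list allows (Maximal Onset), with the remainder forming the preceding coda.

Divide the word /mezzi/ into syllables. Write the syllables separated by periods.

mez.zi

The vowels are e, i — 2 nuclei, so 2 syllables.
σ1/σ2 boundary: /zz/; trying suffixes from longest down, /z/ is the first permitted one, so coda /z/ | onset /z/.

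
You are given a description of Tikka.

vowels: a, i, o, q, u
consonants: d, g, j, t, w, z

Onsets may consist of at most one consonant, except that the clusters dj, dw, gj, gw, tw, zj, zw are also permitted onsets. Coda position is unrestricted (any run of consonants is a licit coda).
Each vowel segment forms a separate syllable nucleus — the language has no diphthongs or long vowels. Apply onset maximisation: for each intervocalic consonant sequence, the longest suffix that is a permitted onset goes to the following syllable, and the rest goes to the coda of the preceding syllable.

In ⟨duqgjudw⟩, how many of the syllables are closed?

Nuclei (vowels): u, q, u → 3 syllables.
V1 /u/ – V2 /q/: nothing intervenes; syllable break is V.V.
V2 /q/ – V3 /u/: cluster /gj/ — /gj/ is itself a permitted onset, so the whole cluster goes right; preceding coda = ∅.
Result: du.q.gjudw.
Classifying each syllable: /du/ (open), /q/ (open), /gjudw/ (closed).
Closed syllables: 1.

1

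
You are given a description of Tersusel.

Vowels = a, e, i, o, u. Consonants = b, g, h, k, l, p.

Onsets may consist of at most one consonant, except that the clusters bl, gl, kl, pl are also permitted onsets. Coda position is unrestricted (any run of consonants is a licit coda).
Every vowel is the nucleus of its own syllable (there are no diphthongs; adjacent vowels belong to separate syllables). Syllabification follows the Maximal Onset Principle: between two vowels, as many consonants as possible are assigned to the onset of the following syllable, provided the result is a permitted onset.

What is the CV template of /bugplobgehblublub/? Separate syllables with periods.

CVC.CCVC.CVC.CCV.CCVC

Nuclei (vowels): u, o, e, u, u → 5 syllables.
Between /u/ (V1) and /o/ (V2): cluster /gpl/ — the longest permitted-onset suffix is /pl/; onset = /pl/, preceding coda = /g/.
Between /o/ (V2) and /e/ (V3): cluster /bg/ — the longest permitted-onset suffix is /g/; onset = /g/, preceding coda = /b/.
Between /e/ (V3) and /u/ (V4): /hbl/ — longest licit onset from the right is /bl/, leaving /h/ as coda.
Between /u/ (V4) and /u/ (V5): /bl/ is a licit onset in full, so it all attaches to the next syllable.
Putting it together: bug.plob.geh.blu.blub.
Mapping each syllable to C/V: /bug/ → CVC, /plob/ → CCVC, /geh/ → CVC, /blu/ → CCV, /blub/ → CCVC.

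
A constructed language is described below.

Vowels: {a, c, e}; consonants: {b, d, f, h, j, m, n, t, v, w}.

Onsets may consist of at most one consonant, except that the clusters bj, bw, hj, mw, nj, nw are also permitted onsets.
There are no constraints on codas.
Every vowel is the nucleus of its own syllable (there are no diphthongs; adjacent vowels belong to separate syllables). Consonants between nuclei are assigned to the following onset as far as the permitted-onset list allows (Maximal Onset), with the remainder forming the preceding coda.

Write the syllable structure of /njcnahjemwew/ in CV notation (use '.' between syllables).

CCV.CV.CCV.CCVC

Vowels present: c, a, e, e; each is a nucleus, giving 4 syllables.
Between /c/ (V1) and /a/ (V2): /n/ is a single consonant, so it becomes the next onset.
Between /a/ (V2) and /e/ (V3): cluster /hj/ — /hj/ is itself a permitted onset, so the whole cluster goes right; preceding coda = ∅.
Between /e/ (V3) and /e/ (V4): cluster /mw/ — /mw/ is itself a permitted onset, so the whole cluster goes right; preceding coda = ∅.
Result: njc.na.hje.mwew.
Mapping each syllable to C/V: /njc/ → CCV, /na/ → CV, /hje/ → CCV, /mwew/ → CCVC.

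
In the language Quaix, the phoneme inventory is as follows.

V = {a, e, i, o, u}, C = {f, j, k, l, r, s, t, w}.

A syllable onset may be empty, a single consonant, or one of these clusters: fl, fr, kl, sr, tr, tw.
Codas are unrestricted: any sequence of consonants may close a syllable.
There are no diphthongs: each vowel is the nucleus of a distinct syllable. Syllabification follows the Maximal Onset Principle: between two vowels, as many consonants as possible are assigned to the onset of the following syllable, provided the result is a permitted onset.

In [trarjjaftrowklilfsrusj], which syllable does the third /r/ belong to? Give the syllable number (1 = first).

3

The vowels are a, a, o, i, u — 5 nuclei, so 5 syllables.
V1 /a/ – V2 /a/: /rjj/ splits as /rj/ + /j/ (/j/ is the longest suffix that is a licit onset).
V2 /a/ – V3 /o/: /ftr/ — longest licit onset from the right is /tr/, leaving /f/ as coda.
V3 /o/ – V4 /i/: /wkl/ splits as /w/ + /kl/ (/kl/ is the longest suffix that is a licit onset).
V4 /i/ – V5 /u/: /lfsr/; trying suffixes from longest down, /sr/ is the first permitted one, so coda /lf/ | onset /sr/.
Result: trarj.jaf.trow.klilf.srusj.
The third /r/ is in the onset of syllable 3 (/trow/).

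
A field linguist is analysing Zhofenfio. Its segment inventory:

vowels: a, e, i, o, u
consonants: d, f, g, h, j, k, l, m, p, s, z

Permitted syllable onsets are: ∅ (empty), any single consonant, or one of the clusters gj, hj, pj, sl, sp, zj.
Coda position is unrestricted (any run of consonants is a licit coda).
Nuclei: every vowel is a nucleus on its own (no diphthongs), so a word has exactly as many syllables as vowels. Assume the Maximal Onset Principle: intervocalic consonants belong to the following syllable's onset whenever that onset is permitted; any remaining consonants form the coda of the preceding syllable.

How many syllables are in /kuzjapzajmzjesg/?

4

Nuclei (vowels): u, a, a, e → 4 syllables.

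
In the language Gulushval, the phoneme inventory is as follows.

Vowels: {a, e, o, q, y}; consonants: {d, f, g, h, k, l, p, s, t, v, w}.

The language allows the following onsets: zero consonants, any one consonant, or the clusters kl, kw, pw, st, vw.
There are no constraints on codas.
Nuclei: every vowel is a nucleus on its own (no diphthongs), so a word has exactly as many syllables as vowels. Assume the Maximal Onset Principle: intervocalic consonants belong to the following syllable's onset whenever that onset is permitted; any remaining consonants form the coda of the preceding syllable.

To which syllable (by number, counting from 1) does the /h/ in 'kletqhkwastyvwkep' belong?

2

Vowels present: e, q, a, y, e; each is a nucleus, giving 5 syllables.
σ1/σ2 boundary: /t/ is a single consonant, so it becomes the next onset.
σ2/σ3 boundary: /hkw/ — longest licit onset from the right is /kw/, leaving /h/ as coda.
σ3/σ4 boundary: /st/ — entire cluster is a permitted onset → onset /st/, coda ∅.
σ4/σ5 boundary: /vwk/ splits as /vw/ + /k/ (/k/ is the longest suffix that is a licit onset).
So the parse is kle.tqh.kwa.styvw.kep.
The /h/ is in the coda of syllable 2 (/tqh/).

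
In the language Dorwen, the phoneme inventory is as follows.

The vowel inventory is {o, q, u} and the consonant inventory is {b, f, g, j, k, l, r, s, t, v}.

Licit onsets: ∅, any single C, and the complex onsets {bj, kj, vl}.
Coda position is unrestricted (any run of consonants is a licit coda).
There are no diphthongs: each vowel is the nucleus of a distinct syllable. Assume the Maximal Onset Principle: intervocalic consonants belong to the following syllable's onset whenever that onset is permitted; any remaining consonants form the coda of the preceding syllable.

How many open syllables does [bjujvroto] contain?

2

Vowels present: u, o, o; each is a nucleus, giving 3 syllables.
V1 /u/ – V2 /o/: cluster /jvr/ — the longest permitted-onset suffix is /r/; onset = /r/, preceding coda = /jv/.
V2 /o/ – V3 /o/: just /t/ — single C goes to the following onset.
Result: bjujv.ro.to.
Classifying each syllable: /bjujv/ (closed), /ro/ (open), /to/ (open).
Open syllables: 2.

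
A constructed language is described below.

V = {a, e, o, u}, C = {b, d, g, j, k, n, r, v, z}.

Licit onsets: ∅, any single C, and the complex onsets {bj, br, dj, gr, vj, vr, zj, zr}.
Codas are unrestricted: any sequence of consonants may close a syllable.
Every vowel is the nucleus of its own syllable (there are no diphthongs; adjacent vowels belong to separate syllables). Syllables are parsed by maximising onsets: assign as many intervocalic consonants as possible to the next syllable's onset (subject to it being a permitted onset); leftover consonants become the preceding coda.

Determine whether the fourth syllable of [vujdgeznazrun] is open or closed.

closed

Nuclei (vowels): u, e, a, u → 4 syllables.
Between /u/ (V1) and /e/ (V2): /jdg/; trying suffixes from longest down, /g/ is the first permitted one, so coda /jd/ | onset /g/.
Between /e/ (V2) and /a/ (V3): /zn/; trying suffixes from longest down, /n/ is the first permitted one, so coda /z/ | onset /n/.
Between /a/ (V3) and /u/ (V4): cluster /zr/ — /zr/ is itself a permitted onset, so the whole cluster goes right; preceding coda = ∅.
So the parse is vujd.gez.na.zrun.
Syllable 4 is /zrun/ with coda /n/, so it is closed.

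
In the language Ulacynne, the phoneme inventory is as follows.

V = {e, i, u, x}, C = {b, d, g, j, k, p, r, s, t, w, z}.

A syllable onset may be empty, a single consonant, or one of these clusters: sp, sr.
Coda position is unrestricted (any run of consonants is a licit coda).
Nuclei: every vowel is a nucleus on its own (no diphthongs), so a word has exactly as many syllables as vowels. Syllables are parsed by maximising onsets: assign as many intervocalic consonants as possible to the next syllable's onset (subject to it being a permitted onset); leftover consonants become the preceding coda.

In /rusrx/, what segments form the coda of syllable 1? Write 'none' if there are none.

Vowels present: u, x; each is a nucleus, giving 2 syllables.
V1 /u/ – V2 /x/: /sr/ — entire cluster is a permitted onset → onset /sr/, coda ∅.
Result: ru.srx.
Syllable 1 is /ru/: onset /r/, nucleus /u/, coda ∅.

none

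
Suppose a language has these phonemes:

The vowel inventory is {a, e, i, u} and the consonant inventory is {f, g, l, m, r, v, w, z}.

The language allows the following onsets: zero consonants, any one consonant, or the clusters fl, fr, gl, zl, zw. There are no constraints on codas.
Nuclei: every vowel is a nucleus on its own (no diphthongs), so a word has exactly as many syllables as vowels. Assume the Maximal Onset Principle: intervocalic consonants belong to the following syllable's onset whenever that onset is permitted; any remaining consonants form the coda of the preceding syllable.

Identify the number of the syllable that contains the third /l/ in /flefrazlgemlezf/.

4

The vowels are e, a, e, e — 4 nuclei, so 4 syllables.
/e…a/ gap (V1→V2): cluster /fr/ — /fr/ is itself a permitted onset, so the whole cluster goes right; preceding coda = ∅.
/a…e/ gap (V2→V3): cluster /zlg/ — the longest permitted-onset suffix is /g/; onset = /g/, preceding coda = /zl/.
/e…e/ gap (V3→V4): cluster /ml/ — the longest permitted-onset suffix is /l/; onset = /l/, preceding coda = /m/.
Putting it together: fle.frazl.gem.lezf.
The third /l/ is in the onset of syllable 4 (/lezf/).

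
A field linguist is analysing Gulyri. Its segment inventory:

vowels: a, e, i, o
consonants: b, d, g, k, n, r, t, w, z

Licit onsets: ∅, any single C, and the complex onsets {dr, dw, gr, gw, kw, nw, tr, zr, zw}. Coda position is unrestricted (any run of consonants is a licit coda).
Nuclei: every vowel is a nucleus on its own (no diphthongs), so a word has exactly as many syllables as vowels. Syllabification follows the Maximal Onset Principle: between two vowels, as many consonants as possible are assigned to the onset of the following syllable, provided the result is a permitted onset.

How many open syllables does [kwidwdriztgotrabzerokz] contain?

The vowels are i, i, o, a, e, o — 6 nuclei, so 6 syllables.
/i…i/ gap (V1→V2): cluster /dwdr/ — the longest permitted-onset suffix is /dr/; onset = /dr/, preceding coda = /dw/.
/i…o/ gap (V2→V3): /ztg/ — longest licit onset from the right is /g/, leaving /zt/ as coda.
/o…a/ gap (V3→V4): /tr/ — entire cluster is a permitted onset → onset /tr/, coda ∅.
/a…e/ gap (V4→V5): cluster /bz/ — the longest permitted-onset suffix is /z/; onset = /z/, preceding coda = /b/.
/e…o/ gap (V5→V6): /r/ → onset of the next syllable (single consonants are always licit onsets).
Result: kwidw.drizt.go.trab.ze.rokz.
Classifying each syllable: /kwidw/ (closed), /drizt/ (closed), /go/ (open), /trab/ (closed), /ze/ (open), /rokz/ (closed).
Open syllables: 2.

2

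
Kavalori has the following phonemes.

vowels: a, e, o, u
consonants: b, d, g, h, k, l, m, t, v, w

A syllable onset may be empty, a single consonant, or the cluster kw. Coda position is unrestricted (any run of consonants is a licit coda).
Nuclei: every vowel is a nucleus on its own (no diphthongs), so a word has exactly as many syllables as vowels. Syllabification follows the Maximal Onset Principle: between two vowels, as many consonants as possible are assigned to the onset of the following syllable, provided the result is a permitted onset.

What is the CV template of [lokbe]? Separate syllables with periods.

CVC.CV

Vowels present: o, e; each is a nucleus, giving 2 syllables.
σ1/σ2 boundary: /kb/ — longest licit onset from the right is /b/, leaving /k/ as coda.
Syllabification: lok.be.
Mapping each syllable to C/V: /lok/ → CVC, /be/ → CV.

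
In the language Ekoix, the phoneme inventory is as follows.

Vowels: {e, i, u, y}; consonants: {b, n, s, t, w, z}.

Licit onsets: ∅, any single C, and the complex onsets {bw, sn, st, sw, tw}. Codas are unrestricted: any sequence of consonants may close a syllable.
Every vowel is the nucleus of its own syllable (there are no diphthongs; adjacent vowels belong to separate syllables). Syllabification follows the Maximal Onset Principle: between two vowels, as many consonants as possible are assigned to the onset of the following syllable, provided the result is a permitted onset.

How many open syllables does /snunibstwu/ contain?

Vowels present: u, i, u; each is a nucleus, giving 3 syllables.
σ1/σ2 boundary: /n/ → onset of the next syllable (single consonants are always licit onsets).
σ2/σ3 boundary: /bstw/ splits as /bs/ + /tw/ (/tw/ is the longest suffix that is a licit onset).
Result: snu.nibs.twu.
Classifying each syllable: /snu/ (open), /nibs/ (closed), /twu/ (open).
Open syllables: 2.

2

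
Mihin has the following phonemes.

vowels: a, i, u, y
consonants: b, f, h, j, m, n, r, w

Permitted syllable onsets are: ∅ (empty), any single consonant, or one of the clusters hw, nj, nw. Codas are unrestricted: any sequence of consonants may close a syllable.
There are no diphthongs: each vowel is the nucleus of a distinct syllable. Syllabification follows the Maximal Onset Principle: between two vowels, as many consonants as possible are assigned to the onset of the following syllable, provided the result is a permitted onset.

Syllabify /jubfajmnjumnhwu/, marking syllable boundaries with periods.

Nuclei (vowels): u, a, u, u → 4 syllables.
/u…a/ gap (V1→V2): cluster /bf/ — the longest permitted-onset suffix is /f/; onset = /f/, preceding coda = /b/.
/a…u/ gap (V2→V3): /jmnj/ — longest licit onset from the right is /nj/, leaving /jm/ as coda.
/u…u/ gap (V3→V4): /mnhw/ splits as /mn/ + /hw/ (/hw/ is the longest suffix that is a licit onset).

jub.fajm.njumn.hwu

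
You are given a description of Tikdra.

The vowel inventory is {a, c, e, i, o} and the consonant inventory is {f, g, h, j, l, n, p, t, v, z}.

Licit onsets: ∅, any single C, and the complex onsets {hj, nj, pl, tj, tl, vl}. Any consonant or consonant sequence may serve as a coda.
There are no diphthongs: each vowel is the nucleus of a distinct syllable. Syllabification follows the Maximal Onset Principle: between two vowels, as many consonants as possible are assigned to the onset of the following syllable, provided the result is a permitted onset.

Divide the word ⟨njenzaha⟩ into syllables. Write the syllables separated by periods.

njen.za.ha

Nuclei (vowels): e, a, a → 3 syllables.
V1 /e/ – V2 /a/: /nz/; trying suffixes from longest down, /z/ is the first permitted one, so coda /n/ | onset /z/.
V2 /a/ – V3 /a/: /h/ → onset of the next syllable (single consonants are always licit onsets).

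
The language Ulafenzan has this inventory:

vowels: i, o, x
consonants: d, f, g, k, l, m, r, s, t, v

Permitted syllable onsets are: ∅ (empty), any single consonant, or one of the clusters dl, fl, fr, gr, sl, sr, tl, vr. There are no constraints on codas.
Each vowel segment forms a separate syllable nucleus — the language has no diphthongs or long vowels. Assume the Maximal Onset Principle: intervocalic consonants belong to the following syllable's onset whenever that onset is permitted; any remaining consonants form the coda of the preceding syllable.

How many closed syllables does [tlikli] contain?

Vowels present: i, i; each is a nucleus, giving 2 syllables.
Between /i/ (V1) and /i/ (V2): /kl/; trying suffixes from longest down, /l/ is the first permitted one, so coda /k/ | onset /l/.
Putting it together: tlik.li.
Classifying each syllable: /tlik/ (closed), /li/ (open).
Closed syllables: 1.

1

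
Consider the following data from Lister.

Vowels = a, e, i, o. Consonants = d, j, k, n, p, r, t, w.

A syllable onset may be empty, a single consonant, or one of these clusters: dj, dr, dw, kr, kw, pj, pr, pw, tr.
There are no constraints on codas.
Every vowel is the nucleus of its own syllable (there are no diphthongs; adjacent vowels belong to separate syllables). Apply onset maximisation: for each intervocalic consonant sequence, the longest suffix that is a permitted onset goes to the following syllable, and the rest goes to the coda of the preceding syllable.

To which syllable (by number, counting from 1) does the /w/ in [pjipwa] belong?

Vowels present: i, a; each is a nucleus, giving 2 syllables.
Between /i/ (V1) and /a/ (V2): cluster /pw/ — /pw/ is itself a permitted onset, so the whole cluster goes right; preceding coda = ∅.
Syllabification: pji.pwa.
The /w/ is in the onset of syllable 2 (/pwa/).

2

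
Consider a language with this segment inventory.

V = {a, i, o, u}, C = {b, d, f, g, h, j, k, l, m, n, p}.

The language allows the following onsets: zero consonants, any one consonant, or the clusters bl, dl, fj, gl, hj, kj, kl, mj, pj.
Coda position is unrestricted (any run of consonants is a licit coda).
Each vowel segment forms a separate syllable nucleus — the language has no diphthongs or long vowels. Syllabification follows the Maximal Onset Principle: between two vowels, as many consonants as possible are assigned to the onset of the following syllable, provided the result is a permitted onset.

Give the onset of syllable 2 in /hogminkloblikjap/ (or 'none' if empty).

m

Nuclei (vowels): o, i, o, i, a → 5 syllables.
/o…i/ gap (V1→V2): /gm/; trying suffixes from longest down, /m/ is the first permitted one, so coda /g/ | onset /m/.
/i…o/ gap (V2→V3): /nkl/ splits as /n/ + /kl/ (/kl/ is the longest suffix that is a licit onset).
/o…i/ gap (V3→V4): cluster /bl/ — /bl/ is itself a permitted onset, so the whole cluster goes right; preceding coda = ∅.
/i…a/ gap (V4→V5): /kj/ is a licit onset in full, so it all attaches to the next syllable.
Syllabification: hog.min.klo.bli.kjap.
Syllable 2 is /min/: onset /m/, nucleus /i/, coda /n/.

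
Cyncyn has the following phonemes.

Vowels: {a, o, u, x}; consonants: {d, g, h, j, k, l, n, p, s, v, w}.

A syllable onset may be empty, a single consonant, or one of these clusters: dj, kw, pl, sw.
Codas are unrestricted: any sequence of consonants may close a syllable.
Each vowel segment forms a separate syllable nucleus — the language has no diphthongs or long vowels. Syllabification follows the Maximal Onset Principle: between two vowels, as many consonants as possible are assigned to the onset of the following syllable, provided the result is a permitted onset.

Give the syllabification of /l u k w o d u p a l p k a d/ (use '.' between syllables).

Vowels present: u, o, u, a, a; each is a nucleus, giving 5 syllables.
V1 /u/ – V2 /o/: /kw/ — entire cluster is a permitted onset → onset /kw/, coda ∅.
V2 /o/ – V3 /u/: just /d/ — single C goes to the following onset.
V3 /u/ – V4 /a/: /p/ is a single consonant, so it becomes the next onset.
V4 /a/ – V5 /a/: cluster /lpk/ — the longest permitted-onset suffix is /k/; onset = /k/, preceding coda = /lp/.

lu.kwo.du.palp.kad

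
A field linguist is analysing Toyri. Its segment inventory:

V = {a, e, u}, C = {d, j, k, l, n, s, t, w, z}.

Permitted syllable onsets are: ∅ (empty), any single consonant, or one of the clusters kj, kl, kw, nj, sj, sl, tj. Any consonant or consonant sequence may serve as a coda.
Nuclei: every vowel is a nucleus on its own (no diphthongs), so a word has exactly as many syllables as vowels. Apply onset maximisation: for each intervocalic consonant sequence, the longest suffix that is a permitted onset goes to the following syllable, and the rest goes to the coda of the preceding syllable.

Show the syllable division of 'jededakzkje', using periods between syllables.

Vowels present: e, e, a, e; each is a nucleus, giving 4 syllables.
Between /e/ (V1) and /e/ (V2): /d/ is a single consonant, so it becomes the next onset.
Between /e/ (V2) and /a/ (V3): just /d/ — single C goes to the following onset.
Between /a/ (V3) and /e/ (V4): cluster /kzkj/ — the longest permitted-onset suffix is /kj/; onset = /kj/, preceding coda = /kz/.

je.de.dakz.kje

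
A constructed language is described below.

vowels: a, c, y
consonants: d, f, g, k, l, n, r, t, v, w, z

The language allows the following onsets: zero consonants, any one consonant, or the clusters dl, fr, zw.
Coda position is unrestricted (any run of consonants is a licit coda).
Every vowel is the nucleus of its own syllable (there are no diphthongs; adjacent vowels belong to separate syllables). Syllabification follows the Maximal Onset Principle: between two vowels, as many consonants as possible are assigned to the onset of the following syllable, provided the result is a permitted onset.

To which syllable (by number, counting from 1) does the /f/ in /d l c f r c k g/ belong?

2

The vowels are c, c — 2 nuclei, so 2 syllables.
σ1/σ2 boundary: /fr/ is a licit onset in full, so it all attaches to the next syllable.
Result: dlc.frckg.
The /f/ is in the onset of syllable 2 (/frckg/).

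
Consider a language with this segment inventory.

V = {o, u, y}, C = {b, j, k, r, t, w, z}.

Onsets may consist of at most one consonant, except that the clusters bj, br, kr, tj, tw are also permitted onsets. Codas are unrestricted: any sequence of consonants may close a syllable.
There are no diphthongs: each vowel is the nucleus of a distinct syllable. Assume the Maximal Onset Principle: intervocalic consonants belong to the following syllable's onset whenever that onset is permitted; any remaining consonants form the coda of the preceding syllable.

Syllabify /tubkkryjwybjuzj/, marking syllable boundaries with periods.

The vowels are u, y, y, u — 4 nuclei, so 4 syllables.
Between /u/ (V1) and /y/ (V2): cluster /bkkr/ — the longest permitted-onset suffix is /kr/; onset = /kr/, preceding coda = /bk/.
Between /y/ (V2) and /y/ (V3): cluster /jw/ — the longest permitted-onset suffix is /w/; onset = /w/, preceding coda = /j/.
Between /y/ (V3) and /u/ (V4): cluster /bj/ — /bj/ is itself a permitted onset, so the whole cluster goes right; preceding coda = ∅.

tubk.kryj.wy.bjuzj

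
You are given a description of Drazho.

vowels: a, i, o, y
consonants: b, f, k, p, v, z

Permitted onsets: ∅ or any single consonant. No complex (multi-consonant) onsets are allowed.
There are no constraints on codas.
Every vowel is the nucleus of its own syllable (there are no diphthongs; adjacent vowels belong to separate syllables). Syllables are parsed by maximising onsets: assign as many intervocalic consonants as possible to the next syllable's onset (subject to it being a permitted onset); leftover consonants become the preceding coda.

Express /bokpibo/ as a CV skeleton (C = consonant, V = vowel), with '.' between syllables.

The vowels are o, i, o — 3 nuclei, so 3 syllables.
Between /o/ (V1) and /i/ (V2): /kp/ — longest licit onset from the right is /p/, leaving /k/ as coda.
Between /i/ (V2) and /o/ (V3): /b/ is a single consonant, so it becomes the next onset.
Putting it together: bok.pi.bo.
Mapping each syllable to C/V: /bok/ → CVC, /pi/ → CV, /bo/ → CV.

CVC.CV.CV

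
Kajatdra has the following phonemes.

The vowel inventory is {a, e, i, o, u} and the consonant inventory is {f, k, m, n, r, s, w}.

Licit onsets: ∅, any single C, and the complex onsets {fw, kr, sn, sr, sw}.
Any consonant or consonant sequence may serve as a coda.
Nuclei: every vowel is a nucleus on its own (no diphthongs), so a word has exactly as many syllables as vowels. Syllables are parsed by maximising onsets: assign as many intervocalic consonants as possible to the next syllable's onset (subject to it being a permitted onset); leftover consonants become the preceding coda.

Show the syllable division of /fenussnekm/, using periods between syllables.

fe.nus.snekm

Vowels present: e, u, e; each is a nucleus, giving 3 syllables.
Between /e/ (V1) and /u/ (V2): just /n/ — single C goes to the following onset.
Between /u/ (V2) and /e/ (V3): /ssn/ — longest licit onset from the right is /sn/, leaving /s/ as coda.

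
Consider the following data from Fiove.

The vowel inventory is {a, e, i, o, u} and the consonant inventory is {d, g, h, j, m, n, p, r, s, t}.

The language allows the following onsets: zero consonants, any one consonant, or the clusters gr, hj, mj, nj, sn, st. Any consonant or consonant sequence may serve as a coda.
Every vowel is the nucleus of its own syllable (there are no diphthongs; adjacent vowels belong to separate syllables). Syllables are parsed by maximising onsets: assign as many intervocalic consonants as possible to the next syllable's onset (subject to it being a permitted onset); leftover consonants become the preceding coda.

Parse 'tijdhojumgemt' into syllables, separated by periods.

The vowels are i, o, u, e — 4 nuclei, so 4 syllables.
/i…o/ gap (V1→V2): cluster /jdh/ — the longest permitted-onset suffix is /h/; onset = /h/, preceding coda = /jd/.
/o…u/ gap (V2→V3): /j/ → onset of the next syllable (single consonants are always licit onsets).
/u…e/ gap (V3→V4): /mg/ splits as /m/ + /g/ (/g/ is the longest suffix that is a licit onset).

tijd.ho.jum.gemt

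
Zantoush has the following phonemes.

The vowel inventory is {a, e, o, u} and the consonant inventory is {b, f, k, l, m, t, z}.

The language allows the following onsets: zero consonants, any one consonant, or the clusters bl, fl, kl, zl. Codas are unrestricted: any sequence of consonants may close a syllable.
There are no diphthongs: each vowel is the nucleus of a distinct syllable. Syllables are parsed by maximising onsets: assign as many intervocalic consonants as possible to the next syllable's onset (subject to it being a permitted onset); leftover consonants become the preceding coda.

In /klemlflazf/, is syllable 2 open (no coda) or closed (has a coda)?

The vowels are e, a — 2 nuclei, so 2 syllables.
Between /e/ (V1) and /a/ (V2): /mlfl/ splits as /ml/ + /fl/ (/fl/ is the longest suffix that is a licit onset).
Result: kleml.flazf.
Syllable 2 is /flazf/ with coda /zf/, so it is closed.

closed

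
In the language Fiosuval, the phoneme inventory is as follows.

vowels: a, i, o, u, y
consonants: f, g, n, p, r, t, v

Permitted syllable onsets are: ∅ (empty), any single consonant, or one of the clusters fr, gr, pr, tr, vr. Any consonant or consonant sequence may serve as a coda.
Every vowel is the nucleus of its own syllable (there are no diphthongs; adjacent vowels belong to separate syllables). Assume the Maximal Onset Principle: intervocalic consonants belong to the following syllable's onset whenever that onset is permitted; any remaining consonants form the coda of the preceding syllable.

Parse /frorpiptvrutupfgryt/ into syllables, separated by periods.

fror.pipt.vru.tupf.gryt

The vowels are o, i, u, u, y — 5 nuclei, so 5 syllables.
σ1/σ2 boundary: /rp/ splits as /r/ + /p/ (/p/ is the longest suffix that is a licit onset).
σ2/σ3 boundary: /ptvr/; trying suffixes from longest down, /vr/ is the first permitted one, so coda /pt/ | onset /vr/.
σ3/σ4 boundary: /t/ is a single consonant, so it becomes the next onset.
σ4/σ5 boundary: /pfgr/ — longest licit onset from the right is /gr/, leaving /pf/ as coda.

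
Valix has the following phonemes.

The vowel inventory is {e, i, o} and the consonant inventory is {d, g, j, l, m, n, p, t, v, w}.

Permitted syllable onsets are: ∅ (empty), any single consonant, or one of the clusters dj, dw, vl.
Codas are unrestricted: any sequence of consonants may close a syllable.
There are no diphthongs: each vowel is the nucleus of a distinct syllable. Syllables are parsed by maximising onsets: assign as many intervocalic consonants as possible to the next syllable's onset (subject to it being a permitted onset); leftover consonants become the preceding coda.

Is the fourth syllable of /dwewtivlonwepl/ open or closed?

Nuclei (vowels): e, i, o, e → 4 syllables.
σ1/σ2 boundary: cluster /wt/ — the longest permitted-onset suffix is /t/; onset = /t/, preceding coda = /w/.
σ2/σ3 boundary: /vl/ is a licit onset in full, so it all attaches to the next syllable.
σ3/σ4 boundary: /nw/ — longest licit onset from the right is /w/, leaving /n/ as coda.
Putting it together: dwew.ti.vlon.wepl.
Syllable 4 is /wepl/ with coda /pl/, so it is closed.

closed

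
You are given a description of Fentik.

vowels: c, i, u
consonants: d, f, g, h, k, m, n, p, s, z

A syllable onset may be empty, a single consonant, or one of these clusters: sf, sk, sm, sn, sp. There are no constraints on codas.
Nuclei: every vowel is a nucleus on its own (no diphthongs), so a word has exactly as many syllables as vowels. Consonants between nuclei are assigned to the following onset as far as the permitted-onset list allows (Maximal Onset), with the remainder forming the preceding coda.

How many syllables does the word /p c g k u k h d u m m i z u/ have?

Vowels present: c, u, u, i, u; each is a nucleus, giving 5 syllables.

5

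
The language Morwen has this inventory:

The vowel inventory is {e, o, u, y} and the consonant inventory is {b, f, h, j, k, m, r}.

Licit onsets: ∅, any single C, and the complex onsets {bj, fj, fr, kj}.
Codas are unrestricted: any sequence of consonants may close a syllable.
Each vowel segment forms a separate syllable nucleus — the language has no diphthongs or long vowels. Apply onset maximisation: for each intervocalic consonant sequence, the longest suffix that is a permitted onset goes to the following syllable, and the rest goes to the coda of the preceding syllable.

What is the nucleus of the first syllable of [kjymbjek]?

The vowels are y, e — 2 nuclei, so 2 syllables.
The first nucleus (vowel 1 from the left) is /y/.

y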